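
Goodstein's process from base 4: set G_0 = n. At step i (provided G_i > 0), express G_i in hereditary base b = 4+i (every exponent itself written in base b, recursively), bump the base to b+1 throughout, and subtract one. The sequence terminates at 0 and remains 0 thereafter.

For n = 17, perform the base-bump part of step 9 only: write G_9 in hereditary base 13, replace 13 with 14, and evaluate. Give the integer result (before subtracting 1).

step 0: 17 = 4^2 + 1; sub 5 for 4: 5^2 + 1; = 26; G_1 = 26−1 = 25
step 1: 25 = 5^2; sub 6 for 5: 6^2; = 36; G_2 = 36−1 = 35
step 2: 35 = 5·6 + 5; sub 7 for 6: 5·7 + 5; = 40; G_3 = 40−1 = 39
step 3: 39 = 5·7 + 4; sub 8 for 7: 5·8 + 4; = 44; G_4 = 44−1 = 43
step 4: 43 = 5·8 + 3; sub 9 for 8: 5·9 + 3; = 48; G_5 = 48−1 = 47
step 5: 47 = 5·9 + 2; sub 10 for 9: 5·10 + 2; = 52; G_6 = 52−1 = 51
step 6: 51 = 5·10 + 1; sub 11 for 10: 5·11 + 1; = 56; G_7 = 56−1 = 55
step 7: 55 = 5·11; sub 12 for 11: 5·12; = 60; G_8 = 60−1 = 59
step 8: 59 = 4·12 + 11; sub 13 for 12: 4·13 + 11; = 63; G_9 = 63−1 = 62

66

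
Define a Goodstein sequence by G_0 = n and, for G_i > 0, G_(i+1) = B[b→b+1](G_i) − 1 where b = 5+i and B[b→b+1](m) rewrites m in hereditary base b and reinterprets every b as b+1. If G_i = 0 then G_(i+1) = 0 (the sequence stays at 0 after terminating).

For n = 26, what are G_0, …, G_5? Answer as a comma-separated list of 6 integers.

G_0 = 26. HB_5(26) = 5^2 + 1. Bump = 37. G_1 = 36.
G_1 = 36. HB_6(36) = 6^2. Bump = 49. G_2 = 48.
G_2 = 48. HB_7(48) = 6·7 + 6. Bump = 54. G_3 = 53.
G_3 = 53. HB_8(53) = 6·8 + 5. Bump = 59. G_4 = 58.
G_4 = 58. HB_9(58) = 6·9 + 4. Bump = 64. G_5 = 63.

26, 36, 48, 53, 58, 63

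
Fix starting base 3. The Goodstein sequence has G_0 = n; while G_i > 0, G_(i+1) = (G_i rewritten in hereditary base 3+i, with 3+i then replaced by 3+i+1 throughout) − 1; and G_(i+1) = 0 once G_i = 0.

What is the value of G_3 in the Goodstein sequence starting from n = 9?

19

step 0: 9 = 3^2; sub 4 for 3: 4^2; = 16; G_1 = 16−1 = 15
step 1: 15 = 3·4 + 3; sub 5 for 4: 3·5 + 3; = 18; G_2 = 18−1 = 17
step 2: 17 = 3·5 + 2; sub 6 for 5: 3·6 + 2; = 20; G_3 = 20−1 = 19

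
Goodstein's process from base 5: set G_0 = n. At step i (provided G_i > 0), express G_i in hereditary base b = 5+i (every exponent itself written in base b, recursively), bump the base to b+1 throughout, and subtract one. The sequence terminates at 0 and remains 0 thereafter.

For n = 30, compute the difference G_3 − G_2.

[0] 30 ≡ 5^2 + 5 (base 5). Lift 6: 42. −1: 41.
[1] 41 ≡ 6^2 + 5 (base 6). Lift 7: 54. −1: 53.
[2] 53 ≡ 7^2 + 4 (base 7). Lift 8: 68. −1: 67.

14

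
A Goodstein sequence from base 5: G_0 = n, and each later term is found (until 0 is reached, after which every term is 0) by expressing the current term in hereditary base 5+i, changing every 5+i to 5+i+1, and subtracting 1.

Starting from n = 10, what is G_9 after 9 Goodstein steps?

9

step 0: 10 = 2·5; sub 6 for 5: 2·6; = 12; G_1 = 12−1 = 11
step 1: 11 = 6 + 5; sub 7 for 6: 7 + 5; = 12; G_2 = 12−1 = 11
step 2: 11 = 7 + 4; sub 8 for 7: 8 + 4; = 12; G_3 = 12−1 = 11
step 3: 11 = 8 + 3; sub 9 for 8: 9 + 3; = 12; G_4 = 12−1 = 11
step 4: 11 = 9 + 2; sub 10 for 9: 10 + 2; = 12; G_5 = 12−1 = 11
step 5: 11 = 10 + 1; sub 11 for 10: 11 + 1; = 12; G_6 = 12−1 = 11
step 6: 11 = 11; sub 12 for 11: 12; = 12; G_7 = 12−1 = 11
step 7: 11 = 11; sub 13 for 12: 11; = 11; G_8 = 11−1 = 10
step 8: 10 = 10; sub 14 for 13: 10; = 10; G_9 = 10−1 = 9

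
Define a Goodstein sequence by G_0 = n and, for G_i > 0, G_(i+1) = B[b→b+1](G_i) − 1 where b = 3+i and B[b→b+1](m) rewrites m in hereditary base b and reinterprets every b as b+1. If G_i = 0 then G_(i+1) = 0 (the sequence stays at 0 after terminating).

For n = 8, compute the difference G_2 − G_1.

1

[0] 8 ≡ 2·3 + 2 (base 3). Lift 4: 10. −1: 9.
[1] 9 ≡ 2·4 + 1 (base 4). Lift 5: 11. −1: 10.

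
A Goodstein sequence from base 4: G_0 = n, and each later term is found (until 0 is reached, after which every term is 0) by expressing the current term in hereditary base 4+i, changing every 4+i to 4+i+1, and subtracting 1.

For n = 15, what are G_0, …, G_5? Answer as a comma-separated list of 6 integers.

15, 17, 19, 21, 23, 24

15 —HB4→ 3·4 + 3 —bump→ 3·5 + 3 = 18 —(−1)→ 17
17 —HB5→ 3·5 + 2 —bump→ 3·6 + 2 = 20 —(−1)→ 19
19 —HB6→ 3·6 + 1 —bump→ 3·7 + 1 = 22 —(−1)→ 21
21 —HB7→ 3·7 —bump→ 3·8 = 24 —(−1)→ 23
23 —HB8→ 2·8 + 7 —bump→ 2·9 + 7 = 25 —(−1)→ 24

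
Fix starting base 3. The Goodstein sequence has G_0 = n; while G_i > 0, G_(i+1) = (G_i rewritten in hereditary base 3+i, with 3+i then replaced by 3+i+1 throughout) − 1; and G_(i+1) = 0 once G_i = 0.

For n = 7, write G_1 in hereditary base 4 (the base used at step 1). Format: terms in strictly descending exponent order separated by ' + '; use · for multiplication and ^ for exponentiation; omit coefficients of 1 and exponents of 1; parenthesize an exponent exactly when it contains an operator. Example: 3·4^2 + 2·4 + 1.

2·4

7 —HB3→ 2·3 + 1 —bump→ 2·4 + 1 = 9 —(−1)→ 8
8 —HB4→ 2·4 —bump→ 2·5 = 10 —(−1)→ 9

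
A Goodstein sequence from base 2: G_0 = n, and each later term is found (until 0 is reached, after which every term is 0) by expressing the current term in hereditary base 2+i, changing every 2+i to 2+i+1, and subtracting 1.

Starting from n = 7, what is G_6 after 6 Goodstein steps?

16777215

(0) 7|_2 = 2^2 + 2 + 1 ↦ 3^3 + 3 + 1|_3 = 31 ⇒ 30
(1) 30|_3 = 3^3 + 3 ↦ 4^4 + 4|_4 = 260 ⇒ 259
(2) 259|_4 = 4^4 + 3 ↦ 5^5 + 3|_5 = 3128 ⇒ 3127
(3) 3127|_5 = 5^5 + 2 ↦ 6^6 + 2|_6 = 46658 ⇒ 46657
(4) 46657|_6 = 6^6 + 1 ↦ 7^7 + 1|_7 = 823544 ⇒ 823543
(5) 823543|_7 = 7^7 ↦ 8^8|_8 = 16777216 ⇒ 16777215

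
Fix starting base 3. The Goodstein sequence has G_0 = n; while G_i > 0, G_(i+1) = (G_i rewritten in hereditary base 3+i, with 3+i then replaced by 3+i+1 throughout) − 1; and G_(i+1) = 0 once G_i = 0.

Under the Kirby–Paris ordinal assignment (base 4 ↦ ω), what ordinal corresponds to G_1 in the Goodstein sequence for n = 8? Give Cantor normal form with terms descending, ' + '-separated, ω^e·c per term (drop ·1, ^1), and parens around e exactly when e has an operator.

ω·2 + 1

step 0: 8 = 2·3 + 2; sub 4 for 3: 2·4 + 2; = 10; G_1 = 10−1 = 9
step 1: 9 = 2·4 + 1; sub 5 for 4: 2·5 + 1; = 11; G_2 = 11−1 = 10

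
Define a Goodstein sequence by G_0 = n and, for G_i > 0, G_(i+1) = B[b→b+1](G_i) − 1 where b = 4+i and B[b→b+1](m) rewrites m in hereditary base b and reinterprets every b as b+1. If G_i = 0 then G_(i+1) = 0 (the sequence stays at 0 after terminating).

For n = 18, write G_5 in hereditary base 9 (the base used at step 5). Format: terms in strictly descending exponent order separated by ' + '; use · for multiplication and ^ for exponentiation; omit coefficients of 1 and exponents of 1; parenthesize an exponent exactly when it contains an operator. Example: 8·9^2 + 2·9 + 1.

6·9 + 4

i=0: 18 = 4^2 + 2 (b=4); 4→5: 5^2 + 2 = 27; 27−1 = 26
i=1: 26 = 5^2 + 1 (b=5); 5→6: 6^2 + 1 = 37; 37−1 = 36
i=2: 36 = 6^2 (b=6); 6→7: 7^2 = 49; 49−1 = 48
i=3: 48 = 6·7 + 6 (b=7); 7→8: 6·8 + 6 = 54; 54−1 = 53
i=4: 53 = 6·8 + 5 (b=8); 8→9: 6·9 + 5 = 59; 59−1 = 58
i=5: 58 = 6·9 + 4 (b=9); 9→10: 6·10 + 4 = 64; 64−1 = 63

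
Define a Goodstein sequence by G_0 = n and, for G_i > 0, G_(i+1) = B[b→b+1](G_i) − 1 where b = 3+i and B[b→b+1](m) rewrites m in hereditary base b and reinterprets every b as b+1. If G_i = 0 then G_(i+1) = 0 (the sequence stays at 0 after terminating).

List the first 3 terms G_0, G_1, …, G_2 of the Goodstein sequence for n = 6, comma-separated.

[0] 6 ≡ 2·3 (base 3). Lift 4: 8. −1: 7.
[1] 7 ≡ 4 + 3 (base 4). Lift 5: 8. −1: 7.

6, 7, 7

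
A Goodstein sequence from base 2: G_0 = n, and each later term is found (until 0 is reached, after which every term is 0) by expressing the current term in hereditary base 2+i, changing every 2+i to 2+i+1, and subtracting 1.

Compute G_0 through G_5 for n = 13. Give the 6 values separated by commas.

13, 108, 1279, 16092, 280711, 5765998

[0] 13 ≡ 2^(2 + 1) + 2^2 + 1 (base 2). Lift 3: 109. −1: 108.
[1] 108 ≡ 3^(3 + 1) + 3^3 (base 3). Lift 4: 1280. −1: 1279.
[2] 1279 ≡ 4^(4 + 1) + 3·4^3 + 3·4^2 + 3·4 + 3 (base 4). Lift 5: 16093. −1: 16092.
[3] 16092 ≡ 5^(5 + 1) + 3·5^3 + 3·5^2 + 3·5 + 2 (base 5). Lift 6: 280712. −1: 280711.
[4] 280711 ≡ 6^(6 + 1) + 3·6^3 + 3·6^2 + 3·6 + 1 (base 6). Lift 7: 5765999. −1: 5765998.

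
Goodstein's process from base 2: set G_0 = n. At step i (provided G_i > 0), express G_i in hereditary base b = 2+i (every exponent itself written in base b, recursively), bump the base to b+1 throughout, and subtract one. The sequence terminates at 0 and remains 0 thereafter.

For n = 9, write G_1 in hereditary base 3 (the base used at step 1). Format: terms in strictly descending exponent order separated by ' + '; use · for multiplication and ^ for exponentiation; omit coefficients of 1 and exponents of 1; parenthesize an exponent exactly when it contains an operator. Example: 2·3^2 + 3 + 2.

3^(3 + 1)

9 —HB2→ 2^(2 + 1) + 1 —bump→ 3^(3 + 1) + 1 = 82 —(−1)→ 81
81 —HB3→ 3^(3 + 1) —bump→ 4^(4 + 1) = 1024 —(−1)→ 1023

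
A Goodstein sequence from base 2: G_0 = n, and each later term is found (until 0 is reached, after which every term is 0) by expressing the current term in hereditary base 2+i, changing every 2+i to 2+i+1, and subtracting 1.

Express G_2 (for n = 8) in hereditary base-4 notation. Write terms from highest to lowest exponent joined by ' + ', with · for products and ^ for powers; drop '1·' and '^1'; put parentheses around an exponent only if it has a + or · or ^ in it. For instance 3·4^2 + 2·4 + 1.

2·4^4 + 2·4^2 + 2·4 + 1

G_0=8  [base 2] 2^(2 + 1)  →[2↦3]→  3^(3 + 1) = 81  −1 ⇒ G_1=80
G_1=80  [base 3] 2·3^3 + 2·3^2 + 2·3 + 2  →[3↦4]→  2·4^4 + 2·4^2 + 2·4 + 2 = 554  −1 ⇒ G_2=553
G_2=553  [base 4] 2·4^4 + 2·4^2 + 2·4 + 1  →[4↦5]→  2·5^5 + 2·5^2 + 2·5 + 1 = 6311  −1 ⇒ G_3=6310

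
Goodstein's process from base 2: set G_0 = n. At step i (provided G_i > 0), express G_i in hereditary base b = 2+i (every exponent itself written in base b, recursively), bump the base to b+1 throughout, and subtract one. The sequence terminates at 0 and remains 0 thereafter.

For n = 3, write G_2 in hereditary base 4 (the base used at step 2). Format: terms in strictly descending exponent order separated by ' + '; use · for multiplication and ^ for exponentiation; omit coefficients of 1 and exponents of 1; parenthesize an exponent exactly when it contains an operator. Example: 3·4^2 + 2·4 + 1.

3

3 —HB2→ 2 + 1 —bump→ 3 + 1 = 4 —(−1)→ 3
3 —HB3→ 3 —bump→ 4 = 4 —(−1)→ 3
3 —HB4→ 3 —bump→ 3 = 3 —(−1)→ 2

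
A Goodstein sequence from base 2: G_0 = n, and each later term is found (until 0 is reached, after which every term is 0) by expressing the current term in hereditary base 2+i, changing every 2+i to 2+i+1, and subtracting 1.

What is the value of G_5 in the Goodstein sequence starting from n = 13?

13 —HB2→ 2^(2 + 1) + 2^2 + 1 —bump→ 3^(3 + 1) + 3^3 + 1 = 109 —(−1)→ 108
108 —HB3→ 3^(3 + 1) + 3^3 —bump→ 4^(4 + 1) + 4^4 = 1280 —(−1)→ 1279
1279 —HB4→ 4^(4 + 1) + 3·4^3 + 3·4^2 + 3·4 + 3 —bump→ 5^(5 + 1) + 3·5^3 + 3·5^2 + 3·5 + 3 = 16093 —(−1)→ 16092
16092 —HB5→ 5^(5 + 1) + 3·5^3 + 3·5^2 + 3·5 + 2 —bump→ 6^(6 + 1) + 3·6^3 + 3·6^2 + 3·6 + 2 = 280712 —(−1)→ 280711
280711 —HB6→ 6^(6 + 1) + 3·6^3 + 3·6^2 + 3·6 + 1 —bump→ 7^(7 + 1) + 3·7^3 + 3·7^2 + 3·7 + 1 = 5765999 —(−1)→ 5765998
5765998 —HB7→ 7^(7 + 1) + 3·7^3 + 3·7^2 + 3·7 —bump→ 8^(8 + 1) + 3·8^3 + 3·8^2 + 3·8 = 134219480 —(−1)→ 134219479

5765998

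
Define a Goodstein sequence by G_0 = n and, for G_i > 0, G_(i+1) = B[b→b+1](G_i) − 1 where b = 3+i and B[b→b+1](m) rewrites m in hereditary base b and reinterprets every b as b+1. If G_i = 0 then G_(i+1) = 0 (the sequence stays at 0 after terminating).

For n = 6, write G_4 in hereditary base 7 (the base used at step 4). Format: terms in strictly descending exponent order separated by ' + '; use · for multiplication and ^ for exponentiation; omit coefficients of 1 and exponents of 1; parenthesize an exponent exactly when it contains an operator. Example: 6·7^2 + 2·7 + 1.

6 —HB3→ 2·3 —bump→ 2·4 = 8 —(−1)→ 7
7 —HB4→ 4 + 3 —bump→ 5 + 3 = 8 —(−1)→ 7
7 —HB5→ 5 + 2 —bump→ 6 + 2 = 8 —(−1)→ 7
7 —HB6→ 6 + 1 —bump→ 7 + 1 = 8 —(−1)→ 7
7 —HB7→ 7 —bump→ 8 = 8 —(−1)→ 7

7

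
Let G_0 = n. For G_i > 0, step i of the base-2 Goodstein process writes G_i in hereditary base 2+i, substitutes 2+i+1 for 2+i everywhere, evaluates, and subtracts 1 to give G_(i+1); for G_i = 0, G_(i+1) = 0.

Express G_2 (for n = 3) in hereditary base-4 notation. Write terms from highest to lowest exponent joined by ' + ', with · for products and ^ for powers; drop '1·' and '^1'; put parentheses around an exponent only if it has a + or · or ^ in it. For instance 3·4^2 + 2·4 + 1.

3

i=0: 3 = 2 + 1 (b=2); 2→3: 3 + 1 = 4; 4−1 = 3
i=1: 3 = 3 (b=3); 3→4: 4 = 4; 4−1 = 3
i=2: 3 = 3 (b=4); 4→5: 3 = 3; 3−1 = 2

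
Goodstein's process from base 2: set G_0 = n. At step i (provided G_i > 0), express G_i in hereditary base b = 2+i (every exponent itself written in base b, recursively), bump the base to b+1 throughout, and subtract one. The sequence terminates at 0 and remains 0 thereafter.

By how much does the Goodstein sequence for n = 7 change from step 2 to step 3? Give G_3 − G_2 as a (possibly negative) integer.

7 —HB2→ 2^2 + 2 + 1 —bump→ 3^3 + 3 + 1 = 31 —(−1)→ 30
30 —HB3→ 3^3 + 3 —bump→ 4^4 + 4 = 260 —(−1)→ 259
259 —HB4→ 4^4 + 3 —bump→ 5^5 + 3 = 3128 —(−1)→ 3127

2868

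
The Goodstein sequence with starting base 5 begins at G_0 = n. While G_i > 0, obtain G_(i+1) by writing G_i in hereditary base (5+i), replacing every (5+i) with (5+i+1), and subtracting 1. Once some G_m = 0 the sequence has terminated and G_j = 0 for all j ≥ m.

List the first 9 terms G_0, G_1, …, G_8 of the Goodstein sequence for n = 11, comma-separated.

11, 12, 13, 13, 13, 13, 13, 13, 13

G_0=11  [base 5] 2·5 + 1  →[5↦6]→  2·6 + 1 = 13  −1 ⇒ G_1=12
G_1=12  [base 6] 2·6  →[6↦7]→  2·7 = 14  −1 ⇒ G_2=13
G_2=13  [base 7] 7 + 6  →[7↦8]→  8 + 6 = 14  −1 ⇒ G_3=13
G_3=13  [base 8] 8 + 5  →[8↦9]→  9 + 5 = 14  −1 ⇒ G_4=13
G_4=13  [base 9] 9 + 4  →[9↦10]→  10 + 4 = 14  −1 ⇒ G_5=13
G_5=13  [base 10] 10 + 3  →[10↦11]→  11 + 3 = 14  −1 ⇒ G_6=13
G_6=13  [base 11] 11 + 2  →[11↦12]→  12 + 2 = 14  −1 ⇒ G_7=13
G_7=13  [base 12] 12 + 1  →[12↦13]→  13 + 1 = 14  −1 ⇒ G_8=13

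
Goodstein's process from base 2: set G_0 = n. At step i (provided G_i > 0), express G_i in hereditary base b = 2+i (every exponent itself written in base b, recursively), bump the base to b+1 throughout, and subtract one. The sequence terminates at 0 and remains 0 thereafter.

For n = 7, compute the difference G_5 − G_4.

776886

step 0: 7 = 2^2 + 2 + 1; sub 3 for 2: 3^3 + 3 + 1; = 31; G_1 = 31−1 = 30
step 1: 30 = 3^3 + 3; sub 4 for 3: 4^4 + 4; = 260; G_2 = 260−1 = 259
step 2: 259 = 4^4 + 3; sub 5 for 4: 5^5 + 3; = 3128; G_3 = 3128−1 = 3127
step 3: 3127 = 5^5 + 2; sub 6 for 5: 6^6 + 2; = 46658; G_4 = 46658−1 = 46657
step 4: 46657 = 6^6 + 1; sub 7 for 6: 7^7 + 1; = 823544; G_5 = 823544−1 = 823543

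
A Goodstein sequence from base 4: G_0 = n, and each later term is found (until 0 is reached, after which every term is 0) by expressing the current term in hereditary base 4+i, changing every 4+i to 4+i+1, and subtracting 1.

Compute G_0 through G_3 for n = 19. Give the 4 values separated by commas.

19, 27, 37, 49

i=0: 19 = 4^2 + 3 (b=4); 4→5: 5^2 + 3 = 28; 28−1 = 27
i=1: 27 = 5^2 + 2 (b=5); 5→6: 6^2 + 2 = 38; 38−1 = 37
i=2: 37 = 6^2 + 1 (b=6); 6→7: 7^2 + 1 = 50; 50−1 = 49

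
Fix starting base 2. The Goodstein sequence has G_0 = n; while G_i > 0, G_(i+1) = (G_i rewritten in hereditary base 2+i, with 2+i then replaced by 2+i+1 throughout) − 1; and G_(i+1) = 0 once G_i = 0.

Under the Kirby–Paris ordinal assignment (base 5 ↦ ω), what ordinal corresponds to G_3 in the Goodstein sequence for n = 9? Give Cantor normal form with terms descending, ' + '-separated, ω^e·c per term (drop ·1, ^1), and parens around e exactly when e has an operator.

ω^ω·3 + ω^3·3 + ω^2·3 + ω·3 + 2

(0) 9|_2 = 2^(2 + 1) + 1 ↦ 3^(3 + 1) + 1|_3 = 82 ⇒ 81
(1) 81|_3 = 3^(3 + 1) ↦ 4^(4 + 1)|_4 = 1024 ⇒ 1023
(2) 1023|_4 = 3·4^4 + 3·4^3 + 3·4^2 + 3·4 + 3 ↦ 3·5^5 + 3·5^3 + 3·5^2 + 3·5 + 3|_5 = 9843 ⇒ 9842
(3) 9842|_5 = 3·5^5 + 3·5^3 + 3·5^2 + 3·5 + 2 ↦ 3·6^6 + 3·6^3 + 3·6^2 + 3·6 + 2|_6 = 140744 ⇒ 140743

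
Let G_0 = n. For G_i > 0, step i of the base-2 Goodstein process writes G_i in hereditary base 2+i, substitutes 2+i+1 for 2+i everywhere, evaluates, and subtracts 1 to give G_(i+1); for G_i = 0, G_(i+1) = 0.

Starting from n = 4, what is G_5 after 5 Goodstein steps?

4 —HB2→ 2^2 —bump→ 3^3 = 27 —(−1)→ 26
26 —HB3→ 2·3^2 + 2·3 + 2 —bump→ 2·4^2 + 2·4 + 2 = 42 —(−1)→ 41
41 —HB4→ 2·4^2 + 2·4 + 1 —bump→ 2·5^2 + 2·5 + 1 = 61 —(−1)→ 60
60 —HB5→ 2·5^2 + 2·5 —bump→ 2·6^2 + 2·6 = 84 —(−1)→ 83
83 —HB6→ 2·6^2 + 6 + 5 —bump→ 2·7^2 + 7 + 5 = 110 —(−1)→ 109

109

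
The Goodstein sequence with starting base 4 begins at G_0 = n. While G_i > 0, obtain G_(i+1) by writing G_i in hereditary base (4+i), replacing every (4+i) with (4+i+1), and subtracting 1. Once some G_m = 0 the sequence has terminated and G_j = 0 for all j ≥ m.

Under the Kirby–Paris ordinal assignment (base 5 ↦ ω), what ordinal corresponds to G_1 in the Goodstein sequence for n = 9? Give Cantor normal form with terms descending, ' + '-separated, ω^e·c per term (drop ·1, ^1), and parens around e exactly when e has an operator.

ω·2

[0] 9 ≡ 2·4 + 1 (base 4). Lift 5: 11. −1: 10.
[1] 10 ≡ 2·5 (base 5). Lift 6: 12. −1: 11.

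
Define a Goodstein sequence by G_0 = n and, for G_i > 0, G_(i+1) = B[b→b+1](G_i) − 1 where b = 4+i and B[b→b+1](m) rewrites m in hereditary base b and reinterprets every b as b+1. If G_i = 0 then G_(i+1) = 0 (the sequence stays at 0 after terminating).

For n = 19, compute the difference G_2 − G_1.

10

G_0 = 19. HB_4(19) = 4^2 + 3. Bump = 28. G_1 = 27.
G_1 = 27. HB_5(27) = 5^2 + 2. Bump = 38. G_2 = 37.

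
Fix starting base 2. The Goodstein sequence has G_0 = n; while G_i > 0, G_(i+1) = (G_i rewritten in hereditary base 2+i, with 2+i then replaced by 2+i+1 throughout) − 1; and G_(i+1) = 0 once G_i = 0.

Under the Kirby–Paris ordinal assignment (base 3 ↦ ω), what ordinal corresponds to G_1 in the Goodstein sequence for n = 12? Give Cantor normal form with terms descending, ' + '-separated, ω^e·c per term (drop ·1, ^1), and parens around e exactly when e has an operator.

ω^(ω + 1) + ω^2·2 + ω·2 + 2

[0] 12 ≡ 2^(2 + 1) + 2^2 (base 2). Lift 3: 108. −1: 107.
[1] 107 ≡ 3^(3 + 1) + 2·3^2 + 2·3 + 2 (base 3). Lift 4: 1066. −1: 1065.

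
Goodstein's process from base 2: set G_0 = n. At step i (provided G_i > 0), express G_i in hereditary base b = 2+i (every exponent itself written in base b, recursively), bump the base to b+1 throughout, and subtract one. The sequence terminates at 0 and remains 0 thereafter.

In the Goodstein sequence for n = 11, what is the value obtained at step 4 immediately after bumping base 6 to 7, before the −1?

5764802

G_0 = 11. HB_2(11) = 2^(2 + 1) + 2 + 1. Bump = 85. G_1 = 84.
G_1 = 84. HB_3(84) = 3^(3 + 1) + 3. Bump = 1028. G_2 = 1027.
G_2 = 1027. HB_4(1027) = 4^(4 + 1) + 3. Bump = 15628. G_3 = 15627.
G_3 = 15627. HB_5(15627) = 5^(5 + 1) + 2. Bump = 279938. G_4 = 279937.
G_4 = 279937. HB_6(279937) = 6^(6 + 1) + 1. Bump = 5764802. G_5 = 5764801.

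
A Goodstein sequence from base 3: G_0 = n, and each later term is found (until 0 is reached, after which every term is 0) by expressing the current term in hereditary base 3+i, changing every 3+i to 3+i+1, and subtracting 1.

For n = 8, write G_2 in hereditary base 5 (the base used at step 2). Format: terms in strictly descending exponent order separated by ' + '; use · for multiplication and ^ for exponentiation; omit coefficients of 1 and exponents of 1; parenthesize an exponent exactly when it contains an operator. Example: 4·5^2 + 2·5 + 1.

2·5

G_0 = 8. HB_3(8) = 2·3 + 2. Bump = 10. G_1 = 9.
G_1 = 9. HB_4(9) = 2·4 + 1. Bump = 11. G_2 = 10.
G_2 = 10. HB_5(10) = 2·5. Bump = 12. G_3 = 11.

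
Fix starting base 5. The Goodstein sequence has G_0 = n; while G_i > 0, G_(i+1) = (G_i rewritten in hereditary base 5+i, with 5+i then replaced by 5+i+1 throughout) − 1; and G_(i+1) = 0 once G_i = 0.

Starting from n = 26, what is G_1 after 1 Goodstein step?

base 5: 26 = 5^2 + 1; at 6: 6^2 + 1 = 37; next = 36
base 6: 36 = 6^2; at 7: 7^2 = 49; next = 48

36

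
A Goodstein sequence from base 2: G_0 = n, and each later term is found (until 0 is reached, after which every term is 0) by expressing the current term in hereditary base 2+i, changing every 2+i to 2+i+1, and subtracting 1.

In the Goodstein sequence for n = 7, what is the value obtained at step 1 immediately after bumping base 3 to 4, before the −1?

(0) 7|_2 = 2^2 + 2 + 1 ↦ 3^3 + 3 + 1|_3 = 31 ⇒ 30
(1) 30|_3 = 3^3 + 3 ↦ 4^4 + 4|_4 = 260 ⇒ 259

260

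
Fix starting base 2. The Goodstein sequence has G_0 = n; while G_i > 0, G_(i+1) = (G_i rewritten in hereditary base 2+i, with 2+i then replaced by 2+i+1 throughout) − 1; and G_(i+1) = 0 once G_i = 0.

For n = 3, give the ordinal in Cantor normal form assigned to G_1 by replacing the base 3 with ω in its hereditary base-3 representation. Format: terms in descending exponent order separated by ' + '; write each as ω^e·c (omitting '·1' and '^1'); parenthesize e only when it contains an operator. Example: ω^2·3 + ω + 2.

base 2: 3 = 2 + 1; at 3: 3 + 1 = 4; next = 3
base 3: 3 = 3; at 4: 4 = 4; next = 3

ω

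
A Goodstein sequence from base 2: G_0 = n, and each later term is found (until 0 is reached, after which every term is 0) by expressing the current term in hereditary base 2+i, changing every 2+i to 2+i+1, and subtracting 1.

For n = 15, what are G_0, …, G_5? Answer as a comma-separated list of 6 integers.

15, 111, 1283, 18752, 326593, 6588344

G_0=15  [base 2] 2^(2 + 1) + 2^2 + 2 + 1  →[2↦3]→  3^(3 + 1) + 3^3 + 3 + 1 = 112  −1 ⇒ G_1=111
G_1=111  [base 3] 3^(3 + 1) + 3^3 + 3  →[3↦4]→  4^(4 + 1) + 4^4 + 4 = 1284  −1 ⇒ G_2=1283
G_2=1283  [base 4] 4^(4 + 1) + 4^4 + 3  →[4↦5]→  5^(5 + 1) + 5^5 + 3 = 18753  −1 ⇒ G_3=18752
G_3=18752  [base 5] 5^(5 + 1) + 5^5 + 2  →[5↦6]→  6^(6 + 1) + 6^6 + 2 = 326594  −1 ⇒ G_4=326593
G_4=326593  [base 6] 6^(6 + 1) + 6^6 + 1  →[6↦7]→  7^(7 + 1) + 7^7 + 1 = 6588345  −1 ⇒ G_5=6588344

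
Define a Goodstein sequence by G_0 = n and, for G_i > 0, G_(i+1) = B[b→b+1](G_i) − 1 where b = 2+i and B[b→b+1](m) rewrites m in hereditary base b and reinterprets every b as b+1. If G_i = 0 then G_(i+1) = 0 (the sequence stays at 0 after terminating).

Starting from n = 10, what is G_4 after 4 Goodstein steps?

279935

[0] 10 ≡ 2^(2 + 1) + 2 (base 2). Lift 3: 84. −1: 83.
[1] 83 ≡ 3^(3 + 1) + 2 (base 3). Lift 4: 1026. −1: 1025.
[2] 1025 ≡ 4^(4 + 1) + 1 (base 4). Lift 5: 15626. −1: 15625.
[3] 15625 ≡ 5^(5 + 1) (base 5). Lift 6: 279936. −1: 279935.
[4] 279935 ≡ 5·6^6 + 5·6^5 + 5·6^4 + 5·6^3 + 5·6^2 + 5·6 + 5 (base 6). Lift 7: 4215755. −1: 4215754.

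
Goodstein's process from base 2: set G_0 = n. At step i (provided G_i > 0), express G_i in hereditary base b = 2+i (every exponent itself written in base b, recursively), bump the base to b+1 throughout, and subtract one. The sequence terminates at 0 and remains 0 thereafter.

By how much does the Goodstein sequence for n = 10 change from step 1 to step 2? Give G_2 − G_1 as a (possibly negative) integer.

G_0 = 10. HB_2(10) = 2^(2 + 1) + 2. Bump = 84. G_1 = 83.
G_1 = 83. HB_3(83) = 3^(3 + 1) + 2. Bump = 1026. G_2 = 1025.

942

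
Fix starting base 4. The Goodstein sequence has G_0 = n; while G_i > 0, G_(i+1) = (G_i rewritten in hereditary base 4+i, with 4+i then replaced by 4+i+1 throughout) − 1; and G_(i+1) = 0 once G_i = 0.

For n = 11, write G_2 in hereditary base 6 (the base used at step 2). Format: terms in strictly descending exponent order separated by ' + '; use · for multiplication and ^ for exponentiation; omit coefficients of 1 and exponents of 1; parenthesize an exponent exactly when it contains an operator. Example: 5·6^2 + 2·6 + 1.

step 0: 11 = 2·4 + 3; sub 5 for 4: 2·5 + 3; = 13; G_1 = 13−1 = 12
step 1: 12 = 2·5 + 2; sub 6 for 5: 2·6 + 2; = 14; G_2 = 14−1 = 13
step 2: 13 = 2·6 + 1; sub 7 for 6: 2·7 + 1; = 15; G_3 = 15−1 = 14

2·6 + 1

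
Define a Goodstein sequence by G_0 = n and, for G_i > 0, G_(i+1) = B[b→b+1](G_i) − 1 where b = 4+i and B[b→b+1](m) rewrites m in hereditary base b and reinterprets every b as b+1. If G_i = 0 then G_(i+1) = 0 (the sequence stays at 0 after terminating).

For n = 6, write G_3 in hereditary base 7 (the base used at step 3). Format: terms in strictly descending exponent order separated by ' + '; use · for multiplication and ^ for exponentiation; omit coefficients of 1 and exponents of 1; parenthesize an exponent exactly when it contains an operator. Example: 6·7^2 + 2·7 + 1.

[0] 6 ≡ 4 + 2 (base 4). Lift 5: 7. −1: 6.
[1] 6 ≡ 5 + 1 (base 5). Lift 6: 7. −1: 6.
[2] 6 ≡ 6 (base 6). Lift 7: 7. −1: 6.

6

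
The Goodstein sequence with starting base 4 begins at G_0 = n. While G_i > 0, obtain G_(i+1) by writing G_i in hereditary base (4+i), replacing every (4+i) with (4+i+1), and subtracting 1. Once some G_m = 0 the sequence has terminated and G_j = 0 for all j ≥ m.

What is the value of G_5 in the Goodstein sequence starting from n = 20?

81

i=0: 20 = 4^2 + 4 (b=4); 4→5: 5^2 + 5 = 30; 30−1 = 29
i=1: 29 = 5^2 + 4 (b=5); 5→6: 6^2 + 4 = 40; 40−1 = 39
i=2: 39 = 6^2 + 3 (b=6); 6→7: 7^2 + 3 = 52; 52−1 = 51
i=3: 51 = 7^2 + 2 (b=7); 7→8: 8^2 + 2 = 66; 66−1 = 65
i=4: 65 = 8^2 + 1 (b=8); 8→9: 9^2 + 1 = 82; 82−1 = 81
i=5: 81 = 9^2 (b=9); 9→10: 10^2 = 100; 100−1 = 99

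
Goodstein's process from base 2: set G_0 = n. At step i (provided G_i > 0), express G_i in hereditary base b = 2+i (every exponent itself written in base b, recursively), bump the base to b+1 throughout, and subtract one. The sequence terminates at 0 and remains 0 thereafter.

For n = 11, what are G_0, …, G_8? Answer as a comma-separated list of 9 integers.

11, 84, 1027, 15627, 279937, 5764801, 134217727, 2749609302, 70077777775

11 —HB2→ 2^(2 + 1) + 2 + 1 —bump→ 3^(3 + 1) + 3 + 1 = 85 —(−1)→ 84
84 —HB3→ 3^(3 + 1) + 3 —bump→ 4^(4 + 1) + 4 = 1028 —(−1)→ 1027
1027 —HB4→ 4^(4 + 1) + 3 —bump→ 5^(5 + 1) + 3 = 15628 —(−1)→ 15627
15627 —HB5→ 5^(5 + 1) + 2 —bump→ 6^(6 + 1) + 2 = 279938 —(−1)→ 279937
279937 —HB6→ 6^(6 + 1) + 1 —bump→ 7^(7 + 1) + 1 = 5764802 —(−1)→ 5764801
5764801 —HB7→ 7^(7 + 1) —bump→ 8^(8 + 1) = 134217728 —(−1)→ 134217727
134217727 —HB8→ 7·8^8 + 7·8^7 + 7·8^6 + 7·8^5 + 7·8^4 + 7·8^3 + 7·8^2 + 7·8 + 7 —bump→ 7·9^9 + 7·9^7 + 7·9^6 + 7·9^5 + 7·9^4 + 7·9^3 + 7·9^2 + 7·9 + 7 = 2749609303 —(−1)→ 2749609302
2749609302 —HB9→ 7·9^9 + 7·9^7 + 7·9^6 + 7·9^5 + 7·9^4 + 7·9^3 + 7·9^2 + 7·9 + 6 —bump→ 7·10^10 + 7·10^7 + 7·10^6 + 7·10^5 + 7·10^4 + 7·10^3 + 7·10^2 + 7·10 + 6 = 70077777776 —(−1)→ 70077777775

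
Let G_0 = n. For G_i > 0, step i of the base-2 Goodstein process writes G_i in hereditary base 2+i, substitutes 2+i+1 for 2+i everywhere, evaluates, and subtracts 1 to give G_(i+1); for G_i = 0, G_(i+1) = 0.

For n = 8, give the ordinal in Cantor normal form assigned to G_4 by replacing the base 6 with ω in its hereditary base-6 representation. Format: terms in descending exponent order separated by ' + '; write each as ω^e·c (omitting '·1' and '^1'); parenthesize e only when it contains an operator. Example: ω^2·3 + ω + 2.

8 —HB2→ 2^(2 + 1) —bump→ 3^(3 + 1) = 81 —(−1)→ 80
80 —HB3→ 2·3^3 + 2·3^2 + 2·3 + 2 —bump→ 2·4^4 + 2·4^2 + 2·4 + 2 = 554 —(−1)→ 553
553 —HB4→ 2·4^4 + 2·4^2 + 2·4 + 1 —bump→ 2·5^5 + 2·5^2 + 2·5 + 1 = 6311 —(−1)→ 6310
6310 —HB5→ 2·5^5 + 2·5^2 + 2·5 —bump→ 2·6^6 + 2·6^2 + 2·6 = 93396 —(−1)→ 93395
93395 —HB6→ 2·6^6 + 2·6^2 + 6 + 5 —bump→ 2·7^7 + 2·7^2 + 7 + 5 = 1647196 —(−1)→ 1647195

ω^ω·2 + ω^2·2 + ω + 5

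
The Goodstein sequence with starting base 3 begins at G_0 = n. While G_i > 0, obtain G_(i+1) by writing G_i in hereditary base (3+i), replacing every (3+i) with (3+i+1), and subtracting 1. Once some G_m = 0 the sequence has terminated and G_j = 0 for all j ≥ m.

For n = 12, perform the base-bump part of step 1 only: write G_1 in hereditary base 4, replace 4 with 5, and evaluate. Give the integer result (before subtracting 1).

G_0=12  [base 3] 3^2 + 3  →[3↦4]→  4^2 + 4 = 20  −1 ⇒ G_1=19
G_1=19  [base 4] 4^2 + 3  →[4↦5]→  5^2 + 3 = 28  −1 ⇒ G_2=27

28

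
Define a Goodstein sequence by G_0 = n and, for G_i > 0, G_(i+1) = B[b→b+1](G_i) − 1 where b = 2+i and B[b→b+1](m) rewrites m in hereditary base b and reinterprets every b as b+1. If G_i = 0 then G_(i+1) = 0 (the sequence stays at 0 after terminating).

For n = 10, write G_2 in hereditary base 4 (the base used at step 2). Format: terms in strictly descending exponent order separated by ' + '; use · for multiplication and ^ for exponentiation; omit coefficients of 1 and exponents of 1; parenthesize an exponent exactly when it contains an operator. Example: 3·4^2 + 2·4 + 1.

4^(4 + 1) + 1

10 —HB2→ 2^(2 + 1) + 2 —bump→ 3^(3 + 1) + 3 = 84 —(−1)→ 83
83 —HB3→ 3^(3 + 1) + 2 —bump→ 4^(4 + 1) + 2 = 1026 —(−1)→ 1025
1025 —HB4→ 4^(4 + 1) + 1 —bump→ 5^(5 + 1) + 1 = 15626 —(−1)→ 15625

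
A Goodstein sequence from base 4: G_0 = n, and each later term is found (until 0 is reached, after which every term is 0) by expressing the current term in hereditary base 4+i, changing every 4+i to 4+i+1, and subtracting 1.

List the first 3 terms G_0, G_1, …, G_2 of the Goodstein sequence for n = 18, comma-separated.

18, 26, 36

G_0 = 18. HB_4(18) = 4^2 + 2. Bump = 27. G_1 = 26.
G_1 = 26. HB_5(26) = 5^2 + 1. Bump = 37. G_2 = 36.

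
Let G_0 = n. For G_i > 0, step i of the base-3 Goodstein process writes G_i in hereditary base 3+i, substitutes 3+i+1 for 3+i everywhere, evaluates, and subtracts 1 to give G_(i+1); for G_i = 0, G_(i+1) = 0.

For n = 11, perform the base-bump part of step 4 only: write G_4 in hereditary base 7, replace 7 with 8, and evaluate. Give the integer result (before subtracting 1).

44

(0) 11|_3 = 3^2 + 2 ↦ 4^2 + 2|_4 = 18 ⇒ 17
(1) 17|_4 = 4^2 + 1 ↦ 5^2 + 1|_5 = 26 ⇒ 25
(2) 25|_5 = 5^2 ↦ 6^2|_6 = 36 ⇒ 35
(3) 35|_6 = 5·6 + 5 ↦ 5·7 + 5|_7 = 40 ⇒ 39
(4) 39|_7 = 5·7 + 4 ↦ 5·8 + 4|_8 = 44 ⇒ 43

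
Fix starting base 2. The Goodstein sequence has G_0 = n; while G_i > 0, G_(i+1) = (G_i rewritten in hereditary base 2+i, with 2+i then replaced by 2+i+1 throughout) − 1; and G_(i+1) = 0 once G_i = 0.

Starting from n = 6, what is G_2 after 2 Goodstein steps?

step 0: 6 = 2^2 + 2; sub 3 for 2: 3^3 + 3; = 30; G_1 = 30−1 = 29
step 1: 29 = 3^3 + 2; sub 4 for 3: 4^4 + 2; = 258; G_2 = 258−1 = 257

257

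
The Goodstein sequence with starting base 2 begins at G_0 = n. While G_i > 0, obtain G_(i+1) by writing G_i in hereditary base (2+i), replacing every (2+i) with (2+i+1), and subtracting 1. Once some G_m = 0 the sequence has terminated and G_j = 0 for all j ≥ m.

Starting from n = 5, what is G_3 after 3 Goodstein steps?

G_0 = 5. HB_2(5) = 2^2 + 1. Bump = 28. G_1 = 27.
G_1 = 27. HB_3(27) = 3^3. Bump = 256. G_2 = 255.
G_2 = 255. HB_4(255) = 3·4^3 + 3·4^2 + 3·4 + 3. Bump = 468. G_3 = 467.
G_3 = 467. HB_5(467) = 3·5^3 + 3·5^2 + 3·5 + 2. Bump = 776. G_4 = 775.

467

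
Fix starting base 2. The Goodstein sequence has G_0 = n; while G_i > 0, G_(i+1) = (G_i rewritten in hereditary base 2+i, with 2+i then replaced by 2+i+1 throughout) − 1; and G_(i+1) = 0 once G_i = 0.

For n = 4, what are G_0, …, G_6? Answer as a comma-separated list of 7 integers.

4, 26, 41, 60, 83, 109, 139

i=0: 4 = 2^2 (b=2); 2→3: 3^3 = 27; 27−1 = 26
i=1: 26 = 2·3^2 + 2·3 + 2 (b=3); 3→4: 2·4^2 + 2·4 + 2 = 42; 42−1 = 41
i=2: 41 = 2·4^2 + 2·4 + 1 (b=4); 4→5: 2·5^2 + 2·5 + 1 = 61; 61−1 = 60
i=3: 60 = 2·5^2 + 2·5 (b=5); 5→6: 2·6^2 + 2·6 = 84; 84−1 = 83
i=4: 83 = 2·6^2 + 6 + 5 (b=6); 6→7: 2·7^2 + 7 + 5 = 110; 110−1 = 109
i=5: 109 = 2·7^2 + 7 + 4 (b=7); 7→8: 2·8^2 + 8 + 4 = 140; 140−1 = 139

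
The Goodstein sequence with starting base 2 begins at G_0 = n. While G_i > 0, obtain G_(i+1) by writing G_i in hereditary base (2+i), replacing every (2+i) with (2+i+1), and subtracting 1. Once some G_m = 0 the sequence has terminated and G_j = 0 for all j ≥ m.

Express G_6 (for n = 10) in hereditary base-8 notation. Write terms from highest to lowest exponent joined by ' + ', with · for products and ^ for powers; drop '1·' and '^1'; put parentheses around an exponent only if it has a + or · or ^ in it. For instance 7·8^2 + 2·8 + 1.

5·8^8 + 5·8^5 + 5·8^4 + 5·8^3 + 5·8^2 + 5·8 + 3

10 —HB2→ 2^(2 + 1) + 2 —bump→ 3^(3 + 1) + 3 = 84 —(−1)→ 83
83 —HB3→ 3^(3 + 1) + 2 —bump→ 4^(4 + 1) + 2 = 1026 —(−1)→ 1025
1025 —HB4→ 4^(4 + 1) + 1 —bump→ 5^(5 + 1) + 1 = 15626 —(−1)→ 15625
15625 —HB5→ 5^(5 + 1) —bump→ 6^(6 + 1) = 279936 —(−1)→ 279935
279935 —HB6→ 5·6^6 + 5·6^5 + 5·6^4 + 5·6^3 + 5·6^2 + 5·6 + 5 —bump→ 5·7^7 + 5·7^5 + 5·7^4 + 5·7^3 + 5·7^2 + 5·7 + 5 = 4215755 —(−1)→ 4215754
4215754 —HB7→ 5·7^7 + 5·7^5 + 5·7^4 + 5·7^3 + 5·7^2 + 5·7 + 4 —bump→ 5·8^8 + 5·8^5 + 5·8^4 + 5·8^3 + 5·8^2 + 5·8 + 4 = 84073324 —(−1)→ 84073323
84073323 —HB8→ 5·8^8 + 5·8^5 + 5·8^4 + 5·8^3 + 5·8^2 + 5·8 + 3 —bump→ 5·9^9 + 5·9^5 + 5·9^4 + 5·9^3 + 5·9^2 + 5·9 + 3 = 1937434593 —(−1)→ 1937434592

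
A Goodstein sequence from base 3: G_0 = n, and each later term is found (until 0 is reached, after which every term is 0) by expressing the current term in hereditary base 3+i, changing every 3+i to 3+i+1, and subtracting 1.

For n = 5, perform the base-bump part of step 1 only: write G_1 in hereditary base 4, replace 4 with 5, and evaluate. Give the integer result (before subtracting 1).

6

G_0 = 5. HB_3(5) = 3 + 2. Bump = 6. G_1 = 5.
G_1 = 5. HB_4(5) = 4 + 1. Bump = 6. G_2 = 5.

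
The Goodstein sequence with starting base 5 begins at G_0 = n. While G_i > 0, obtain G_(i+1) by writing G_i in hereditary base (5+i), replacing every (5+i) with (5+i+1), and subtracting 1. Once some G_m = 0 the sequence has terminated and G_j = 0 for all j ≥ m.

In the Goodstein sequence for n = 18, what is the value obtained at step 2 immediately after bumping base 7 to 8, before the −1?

25

18 —HB5→ 3·5 + 3 —bump→ 3·6 + 3 = 21 —(−1)→ 20
20 —HB6→ 3·6 + 2 —bump→ 3·7 + 2 = 23 —(−1)→ 22
22 —HB7→ 3·7 + 1 —bump→ 3·8 + 1 = 25 —(−1)→ 24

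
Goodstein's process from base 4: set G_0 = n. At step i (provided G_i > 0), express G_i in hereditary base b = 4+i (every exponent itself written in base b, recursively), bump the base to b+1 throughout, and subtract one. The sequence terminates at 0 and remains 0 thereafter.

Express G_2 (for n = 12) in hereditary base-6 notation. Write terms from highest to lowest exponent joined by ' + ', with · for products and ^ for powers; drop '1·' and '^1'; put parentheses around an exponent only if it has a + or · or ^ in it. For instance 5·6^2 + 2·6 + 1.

2·6 + 3

[0] 12 ≡ 3·4 (base 4). Lift 5: 15. −1: 14.
[1] 14 ≡ 2·5 + 4 (base 5). Lift 6: 16. −1: 15.
[2] 15 ≡ 2·6 + 3 (base 6). Lift 7: 17. −1: 16.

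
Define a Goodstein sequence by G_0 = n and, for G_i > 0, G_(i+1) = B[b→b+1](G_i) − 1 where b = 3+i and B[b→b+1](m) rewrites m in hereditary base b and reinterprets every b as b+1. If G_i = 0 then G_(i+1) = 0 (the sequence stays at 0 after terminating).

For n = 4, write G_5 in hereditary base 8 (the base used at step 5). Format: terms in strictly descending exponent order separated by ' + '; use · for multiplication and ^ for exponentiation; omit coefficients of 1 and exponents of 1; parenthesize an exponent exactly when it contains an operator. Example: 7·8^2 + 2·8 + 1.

base 3: 4 = 3 + 1; at 4: 4 + 1 = 5; next = 4
base 4: 4 = 4; at 5: 5 = 5; next = 4
base 5: 4 = 4; at 6: 4 = 4; next = 3
base 6: 3 = 3; at 7: 3 = 3; next = 2
base 7: 2 = 2; at 8: 2 = 2; next = 1

1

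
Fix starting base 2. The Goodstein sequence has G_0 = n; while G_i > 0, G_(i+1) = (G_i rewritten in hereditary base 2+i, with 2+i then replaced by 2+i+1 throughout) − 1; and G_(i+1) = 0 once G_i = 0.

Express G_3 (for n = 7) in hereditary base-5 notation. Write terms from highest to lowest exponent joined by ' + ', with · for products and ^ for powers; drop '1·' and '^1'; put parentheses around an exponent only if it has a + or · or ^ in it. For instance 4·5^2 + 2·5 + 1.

5^5 + 2

G_0=7  [base 2] 2^2 + 2 + 1  →[2↦3]→  3^3 + 3 + 1 = 31  −1 ⇒ G_1=30
G_1=30  [base 3] 3^3 + 3  →[3↦4]→  4^4 + 4 = 260  −1 ⇒ G_2=259
G_2=259  [base 4] 4^4 + 3  →[4↦5]→  5^5 + 3 = 3128  −1 ⇒ G_3=3127
G_3=3127  [base 5] 5^5 + 2  →[5↦6]→  6^6 + 2 = 46658  −1 ⇒ G_4=46657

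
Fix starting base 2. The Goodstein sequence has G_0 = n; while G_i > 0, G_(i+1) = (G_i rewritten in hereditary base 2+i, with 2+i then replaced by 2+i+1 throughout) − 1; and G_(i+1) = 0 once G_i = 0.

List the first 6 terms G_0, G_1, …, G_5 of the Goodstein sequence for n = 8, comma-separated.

8, 80, 553, 6310, 93395, 1647195

G_0 = 8. HB_2(8) = 2^(2 + 1). Bump = 81. G_1 = 80.
G_1 = 80. HB_3(80) = 2·3^3 + 2·3^2 + 2·3 + 2. Bump = 554. G_2 = 553.
G_2 = 553. HB_4(553) = 2·4^4 + 2·4^2 + 2·4 + 1. Bump = 6311. G_3 = 6310.
G_3 = 6310. HB_5(6310) = 2·5^5 + 2·5^2 + 2·5. Bump = 93396. G_4 = 93395.
G_4 = 93395. HB_6(93395) = 2·6^6 + 2·6^2 + 6 + 5. Bump = 1647196. G_5 = 1647195.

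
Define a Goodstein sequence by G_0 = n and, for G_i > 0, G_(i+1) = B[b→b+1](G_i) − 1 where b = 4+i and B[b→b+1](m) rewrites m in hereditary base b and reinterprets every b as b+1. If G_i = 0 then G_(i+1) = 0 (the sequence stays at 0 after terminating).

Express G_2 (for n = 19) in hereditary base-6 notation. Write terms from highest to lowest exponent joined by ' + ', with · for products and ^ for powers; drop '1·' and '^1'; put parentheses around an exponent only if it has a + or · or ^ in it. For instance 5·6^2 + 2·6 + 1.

6^2 + 1

19 —HB4→ 4^2 + 3 —bump→ 5^2 + 3 = 28 —(−1)→ 27
27 —HB5→ 5^2 + 2 —bump→ 6^2 + 2 = 38 —(−1)→ 37
37 —HB6→ 6^2 + 1 —bump→ 7^2 + 1 = 50 —(−1)→ 49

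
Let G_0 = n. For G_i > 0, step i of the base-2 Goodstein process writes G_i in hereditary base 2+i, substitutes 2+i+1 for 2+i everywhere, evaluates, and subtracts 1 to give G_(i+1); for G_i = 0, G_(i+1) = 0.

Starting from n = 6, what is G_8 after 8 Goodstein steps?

555551

i=0: 6 = 2^2 + 2 (b=2); 2→3: 3^3 + 3 = 30; 30−1 = 29
i=1: 29 = 3^3 + 2 (b=3); 3→4: 4^4 + 2 = 258; 258−1 = 257
i=2: 257 = 4^4 + 1 (b=4); 4→5: 5^5 + 1 = 3126; 3126−1 = 3125
i=3: 3125 = 5^5 (b=5); 5→6: 6^6 = 46656; 46656−1 = 46655
i=4: 46655 = 5·6^5 + 5·6^4 + 5·6^3 + 5·6^2 + 5·6 + 5 (b=6); 6→7: 5·7^5 + 5·7^4 + 5·7^3 + 5·7^2 + 5·7 + 5 = 98040; 98040−1 = 98039
i=5: 98039 = 5·7^5 + 5·7^4 + 5·7^3 + 5·7^2 + 5·7 + 4 (b=7); 7→8: 5·8^5 + 5·8^4 + 5·8^3 + 5·8^2 + 5·8 + 4 = 187244; 187244−1 = 187243
i=6: 187243 = 5·8^5 + 5·8^4 + 5·8^3 + 5·8^2 + 5·8 + 3 (b=8); 8→9: 5·9^5 + 5·9^4 + 5·9^3 + 5·9^2 + 5·9 + 3 = 332148; 332148−1 = 332147
i=7: 332147 = 5·9^5 + 5·9^4 + 5·9^3 + 5·9^2 + 5·9 + 2 (b=9); 9→10: 5·10^5 + 5·10^4 + 5·10^3 + 5·10^2 + 5·10 + 2 = 555552; 555552−1 = 555551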